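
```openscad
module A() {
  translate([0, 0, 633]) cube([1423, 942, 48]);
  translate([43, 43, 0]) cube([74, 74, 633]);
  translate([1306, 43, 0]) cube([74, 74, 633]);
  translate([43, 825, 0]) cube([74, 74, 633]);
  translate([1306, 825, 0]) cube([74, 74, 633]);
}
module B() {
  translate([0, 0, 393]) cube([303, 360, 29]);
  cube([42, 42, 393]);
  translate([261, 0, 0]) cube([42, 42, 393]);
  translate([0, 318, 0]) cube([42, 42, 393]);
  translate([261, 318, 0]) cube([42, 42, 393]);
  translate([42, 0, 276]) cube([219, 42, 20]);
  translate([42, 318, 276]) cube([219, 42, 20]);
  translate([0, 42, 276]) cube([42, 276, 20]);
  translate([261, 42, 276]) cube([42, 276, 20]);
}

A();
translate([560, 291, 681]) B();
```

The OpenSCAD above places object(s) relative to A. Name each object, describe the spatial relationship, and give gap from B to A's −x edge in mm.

The stool's min-x is at 560; the table's min-x is 0; gap = 560 mm.

A is a table. B is a stool. The stool is on top of the table, centred. The gap from the stool to the table's −x edge is 560 mm.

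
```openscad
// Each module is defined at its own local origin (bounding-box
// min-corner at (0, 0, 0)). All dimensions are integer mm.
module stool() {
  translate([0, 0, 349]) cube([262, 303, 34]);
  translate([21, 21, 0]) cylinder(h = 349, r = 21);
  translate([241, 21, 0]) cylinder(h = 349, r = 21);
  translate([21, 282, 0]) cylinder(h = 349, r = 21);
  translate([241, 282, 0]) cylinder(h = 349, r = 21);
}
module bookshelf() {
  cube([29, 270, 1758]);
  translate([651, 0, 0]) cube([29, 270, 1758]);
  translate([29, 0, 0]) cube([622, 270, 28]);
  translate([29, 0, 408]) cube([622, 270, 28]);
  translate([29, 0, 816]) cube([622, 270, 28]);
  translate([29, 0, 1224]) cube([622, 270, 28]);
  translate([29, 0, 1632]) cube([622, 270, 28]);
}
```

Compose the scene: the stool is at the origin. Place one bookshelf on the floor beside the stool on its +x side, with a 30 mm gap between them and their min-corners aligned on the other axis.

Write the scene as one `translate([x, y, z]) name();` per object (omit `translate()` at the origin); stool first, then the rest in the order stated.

stool();
translate([292, 0, 0]) bookshelf();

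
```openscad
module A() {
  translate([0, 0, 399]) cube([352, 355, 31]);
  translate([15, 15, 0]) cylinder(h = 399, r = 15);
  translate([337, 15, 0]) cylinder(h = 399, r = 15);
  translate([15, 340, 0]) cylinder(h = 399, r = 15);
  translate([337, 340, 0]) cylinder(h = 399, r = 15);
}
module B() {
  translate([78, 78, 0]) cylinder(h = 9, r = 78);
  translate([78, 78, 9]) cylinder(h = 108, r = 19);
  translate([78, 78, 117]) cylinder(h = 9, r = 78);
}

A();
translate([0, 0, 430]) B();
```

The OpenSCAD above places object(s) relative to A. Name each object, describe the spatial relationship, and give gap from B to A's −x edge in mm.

The spool's min-x is at 0; the stool's min-x is 0; gap = 0 mm.

A is a stool. B is a spool. The spool is on top of the stool. The gap from the spool to the stool's −x edge is 0 mm.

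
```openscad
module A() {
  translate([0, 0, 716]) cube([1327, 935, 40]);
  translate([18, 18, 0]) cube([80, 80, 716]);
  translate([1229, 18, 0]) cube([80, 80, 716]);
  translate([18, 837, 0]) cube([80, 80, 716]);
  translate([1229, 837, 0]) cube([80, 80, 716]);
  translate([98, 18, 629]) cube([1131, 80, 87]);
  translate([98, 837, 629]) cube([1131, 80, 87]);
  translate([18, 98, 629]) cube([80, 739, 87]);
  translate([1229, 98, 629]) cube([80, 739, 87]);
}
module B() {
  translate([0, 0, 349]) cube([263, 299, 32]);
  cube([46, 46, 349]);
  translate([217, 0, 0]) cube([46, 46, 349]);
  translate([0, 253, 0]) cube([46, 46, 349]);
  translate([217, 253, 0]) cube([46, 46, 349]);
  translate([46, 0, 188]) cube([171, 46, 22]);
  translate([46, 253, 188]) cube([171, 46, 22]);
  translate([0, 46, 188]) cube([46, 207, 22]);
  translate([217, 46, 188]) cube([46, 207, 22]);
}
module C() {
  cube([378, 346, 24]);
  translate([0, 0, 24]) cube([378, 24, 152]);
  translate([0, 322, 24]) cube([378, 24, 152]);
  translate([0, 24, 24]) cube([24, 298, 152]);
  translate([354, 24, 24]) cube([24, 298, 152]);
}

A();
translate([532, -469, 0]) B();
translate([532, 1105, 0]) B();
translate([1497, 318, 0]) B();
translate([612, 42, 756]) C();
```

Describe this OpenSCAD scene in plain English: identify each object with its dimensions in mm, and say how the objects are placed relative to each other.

A is a table with a 1327×935 mm rectangular top, 40 mm thick, top surface at z = 756 mm, supported by four 80×80 mm square legs, each inset 18 mm from the nearest pair of top edges, running from the floor. Four apron rails, 80 mm thick and 87 mm tall, run between adjacent legs with their top edges flush with the underside of the top and their outer faces flush with the legs' outer faces.

B is a four-legged stool. The seat is 263×299 mm, 32 mm thick, top at z = 381 mm. It stands on four square legs, each 46×46 mm in cross-section, from z = 0 to the seat underside, each flush with a corner of the seat. Four stretchers, 46 mm wide and 22 mm tall, connect adjacent legs with their undersides at z = 188 mm, each running between the inner faces of the legs it joins and aligned with the legs' outer faces on the other axis.

C is an open-topped rectangular box: outside dimensions 378×346×176 mm, with a uniform wall and base thickness of 24 mm. The base is a full 378×346 slab on the floor; four walls sit on top of the base. The front and back walls (the −y and +y sides) span the full width; the two side walls fit between them.

Three stools sit around the table at the −y, +y, +x sides. The open box is on top of the table.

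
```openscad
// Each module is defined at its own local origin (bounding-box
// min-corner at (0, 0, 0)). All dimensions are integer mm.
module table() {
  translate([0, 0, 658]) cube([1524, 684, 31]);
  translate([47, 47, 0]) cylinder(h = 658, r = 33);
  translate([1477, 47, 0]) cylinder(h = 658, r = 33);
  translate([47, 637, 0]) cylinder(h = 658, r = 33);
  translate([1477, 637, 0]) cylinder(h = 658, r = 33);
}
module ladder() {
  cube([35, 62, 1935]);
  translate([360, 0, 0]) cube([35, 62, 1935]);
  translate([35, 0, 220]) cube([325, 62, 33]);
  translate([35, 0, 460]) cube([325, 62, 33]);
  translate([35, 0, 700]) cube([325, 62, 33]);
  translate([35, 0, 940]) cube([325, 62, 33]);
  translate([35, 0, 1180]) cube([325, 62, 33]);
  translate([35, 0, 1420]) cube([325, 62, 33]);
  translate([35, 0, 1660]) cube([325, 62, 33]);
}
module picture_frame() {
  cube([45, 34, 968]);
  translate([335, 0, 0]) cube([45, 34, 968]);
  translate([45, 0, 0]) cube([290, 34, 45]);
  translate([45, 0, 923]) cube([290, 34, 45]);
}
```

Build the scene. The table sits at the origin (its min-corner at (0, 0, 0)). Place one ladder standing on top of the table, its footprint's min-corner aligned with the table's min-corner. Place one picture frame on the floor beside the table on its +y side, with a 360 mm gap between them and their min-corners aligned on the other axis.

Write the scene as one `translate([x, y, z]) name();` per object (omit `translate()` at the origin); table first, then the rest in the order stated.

table();
translate([0, 0, 689]) ladder();
translate([0, 1044, 0]) picture_frame();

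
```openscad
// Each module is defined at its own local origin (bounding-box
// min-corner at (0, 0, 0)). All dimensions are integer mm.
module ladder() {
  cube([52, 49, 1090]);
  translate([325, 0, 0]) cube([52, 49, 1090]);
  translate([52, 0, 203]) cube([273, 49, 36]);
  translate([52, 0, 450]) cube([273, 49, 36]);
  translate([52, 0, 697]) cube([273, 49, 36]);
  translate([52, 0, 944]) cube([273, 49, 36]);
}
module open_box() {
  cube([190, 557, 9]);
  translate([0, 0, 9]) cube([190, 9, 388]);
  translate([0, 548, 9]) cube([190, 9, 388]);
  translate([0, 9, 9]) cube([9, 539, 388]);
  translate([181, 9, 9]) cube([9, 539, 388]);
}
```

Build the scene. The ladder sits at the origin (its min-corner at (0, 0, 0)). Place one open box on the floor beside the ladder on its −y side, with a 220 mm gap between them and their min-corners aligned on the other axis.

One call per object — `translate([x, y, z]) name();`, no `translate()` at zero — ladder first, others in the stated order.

ladder();
translate([0, -777, 0]) open_box();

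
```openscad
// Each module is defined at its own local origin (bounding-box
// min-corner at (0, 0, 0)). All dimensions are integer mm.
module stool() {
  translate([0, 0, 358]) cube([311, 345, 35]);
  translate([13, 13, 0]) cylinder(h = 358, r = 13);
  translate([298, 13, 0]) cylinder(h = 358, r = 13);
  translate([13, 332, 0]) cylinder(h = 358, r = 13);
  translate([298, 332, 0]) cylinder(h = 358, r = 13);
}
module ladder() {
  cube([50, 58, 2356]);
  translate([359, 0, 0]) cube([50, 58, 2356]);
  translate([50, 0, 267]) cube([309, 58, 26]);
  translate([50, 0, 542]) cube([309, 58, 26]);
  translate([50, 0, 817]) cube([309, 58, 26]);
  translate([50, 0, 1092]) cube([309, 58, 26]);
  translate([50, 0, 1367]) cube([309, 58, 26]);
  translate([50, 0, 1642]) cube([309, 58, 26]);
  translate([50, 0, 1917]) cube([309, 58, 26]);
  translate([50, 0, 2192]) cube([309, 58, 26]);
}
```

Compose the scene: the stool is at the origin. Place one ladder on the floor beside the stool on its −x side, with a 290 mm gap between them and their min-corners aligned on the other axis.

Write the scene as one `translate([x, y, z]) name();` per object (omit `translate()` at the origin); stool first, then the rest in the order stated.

stool();
translate([-699, 0, 0]) ladder();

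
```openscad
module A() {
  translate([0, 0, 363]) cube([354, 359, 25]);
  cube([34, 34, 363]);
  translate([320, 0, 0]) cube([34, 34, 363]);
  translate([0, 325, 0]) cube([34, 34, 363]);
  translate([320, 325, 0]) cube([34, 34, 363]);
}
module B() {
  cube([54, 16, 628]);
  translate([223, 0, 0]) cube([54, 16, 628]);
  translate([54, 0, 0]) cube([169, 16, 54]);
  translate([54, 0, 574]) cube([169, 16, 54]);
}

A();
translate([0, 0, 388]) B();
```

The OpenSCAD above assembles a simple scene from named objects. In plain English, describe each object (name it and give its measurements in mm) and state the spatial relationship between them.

A is a simple wooden stool: a rectangular seat 354 mm (x) by 359 mm (y), 25 mm thick, top face at z = 388 mm, on four square legs, each 34×34 mm in cross-section. The legs rest on z = 0, each flush with a corner of the seat.

B is a rectangular picture frame lying in the x–z plane (depth along y). The opening is 169 mm wide (x) by 520 mm tall (z), surrounded by a border 54 mm wide on all four sides. The frame is 16 mm deep and is made of two full-height vertical stiles with two horizontal rails fitted between them.

The picture frame is on top of the stool.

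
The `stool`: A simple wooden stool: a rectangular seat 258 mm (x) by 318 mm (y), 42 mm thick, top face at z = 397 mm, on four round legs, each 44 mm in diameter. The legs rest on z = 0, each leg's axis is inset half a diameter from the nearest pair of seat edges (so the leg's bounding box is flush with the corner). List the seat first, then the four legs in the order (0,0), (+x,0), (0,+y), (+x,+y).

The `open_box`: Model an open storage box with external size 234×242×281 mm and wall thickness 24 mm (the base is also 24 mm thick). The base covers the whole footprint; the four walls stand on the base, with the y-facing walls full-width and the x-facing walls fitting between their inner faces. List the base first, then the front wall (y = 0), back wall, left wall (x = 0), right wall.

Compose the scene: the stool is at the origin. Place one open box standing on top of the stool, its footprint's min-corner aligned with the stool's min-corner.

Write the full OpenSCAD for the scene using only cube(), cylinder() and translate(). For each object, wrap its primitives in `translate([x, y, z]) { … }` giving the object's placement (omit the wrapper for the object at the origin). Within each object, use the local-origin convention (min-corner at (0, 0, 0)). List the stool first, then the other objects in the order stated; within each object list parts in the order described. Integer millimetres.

translate([0, 0, 355]) cube([258, 318, 42]);
translate([22, 22, 0]) cylinder(h = 355, r = 22);
translate([236, 22, 0]) cylinder(h = 355, r = 22);
translate([22, 296, 0]) cylinder(h = 355, r = 22);
translate([236, 296, 0]) cylinder(h = 355, r = 22);
translate([0, 0, 397]) {
  cube([234, 242, 24]);
  translate([0, 0, 24]) cube([234, 24, 257]);
  translate([0, 218, 24]) cube([234, 24, 257]);
  translate([0, 24, 24]) cube([24, 194, 257]);
  translate([210, 24, 24]) cube([24, 194, 257]);
}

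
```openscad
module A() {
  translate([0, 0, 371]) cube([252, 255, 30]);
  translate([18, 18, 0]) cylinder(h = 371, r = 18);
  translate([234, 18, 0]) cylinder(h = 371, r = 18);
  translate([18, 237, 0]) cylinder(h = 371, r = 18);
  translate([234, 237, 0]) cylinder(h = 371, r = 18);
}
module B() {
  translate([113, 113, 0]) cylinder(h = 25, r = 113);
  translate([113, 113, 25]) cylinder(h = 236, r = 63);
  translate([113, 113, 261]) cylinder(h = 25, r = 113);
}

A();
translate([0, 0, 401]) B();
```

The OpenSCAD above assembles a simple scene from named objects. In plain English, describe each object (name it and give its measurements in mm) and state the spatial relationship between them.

A is a four-legged stool. The seat is 252×255 mm, 30 mm thick, top at z = 401 mm. It stands on four round legs, each 36 mm in diameter, from z = 0 to the seat underside, each leg's axis is inset half a diameter from the nearest pair of seat edges (so the leg's bounding box is flush with the corner).

B is a spool: two coaxial disc flanges of radius 113 mm and thickness 25 mm, joined by a core cylinder of radius 63 mm and height 236 mm. The lower flange rests on z = 0 and the three cylinders share a vertical axis.

The spool is on top of the stool.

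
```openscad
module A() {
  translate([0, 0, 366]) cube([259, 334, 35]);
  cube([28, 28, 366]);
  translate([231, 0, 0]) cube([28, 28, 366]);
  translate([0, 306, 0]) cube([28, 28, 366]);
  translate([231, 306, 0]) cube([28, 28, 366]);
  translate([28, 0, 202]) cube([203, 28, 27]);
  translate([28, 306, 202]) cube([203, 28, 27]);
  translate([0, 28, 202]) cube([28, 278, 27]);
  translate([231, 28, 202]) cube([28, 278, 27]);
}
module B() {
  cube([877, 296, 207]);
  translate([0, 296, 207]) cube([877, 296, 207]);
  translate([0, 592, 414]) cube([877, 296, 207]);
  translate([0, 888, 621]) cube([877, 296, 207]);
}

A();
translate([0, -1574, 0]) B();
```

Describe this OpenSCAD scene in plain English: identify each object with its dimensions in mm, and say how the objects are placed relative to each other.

A is a simple wooden stool: a rectangular seat 259 mm (x) by 334 mm (y), 35 mm thick, top face at z = 401 mm, on four square legs, each 28×28 mm in cross-section. The legs rest on z = 0, each flush with a corner of the seat. Four stretchers, 28 mm wide and 27 mm tall, connect adjacent legs with their undersides at z = 202 mm, each running between the inner faces of the legs it joins and aligned with the legs' outer faces on the other axis.

B is a straight staircase of 4 solid steps. Each step is 877 mm wide (x), 296 mm deep (y, the going) and 207 mm tall (the rise). The first step rests on the floor; each subsequent step sits one going further in +y and one rise higher in +z, directly behind and above the previous step with no overlap.

The staircase is on the floor beside the stool on its −y side.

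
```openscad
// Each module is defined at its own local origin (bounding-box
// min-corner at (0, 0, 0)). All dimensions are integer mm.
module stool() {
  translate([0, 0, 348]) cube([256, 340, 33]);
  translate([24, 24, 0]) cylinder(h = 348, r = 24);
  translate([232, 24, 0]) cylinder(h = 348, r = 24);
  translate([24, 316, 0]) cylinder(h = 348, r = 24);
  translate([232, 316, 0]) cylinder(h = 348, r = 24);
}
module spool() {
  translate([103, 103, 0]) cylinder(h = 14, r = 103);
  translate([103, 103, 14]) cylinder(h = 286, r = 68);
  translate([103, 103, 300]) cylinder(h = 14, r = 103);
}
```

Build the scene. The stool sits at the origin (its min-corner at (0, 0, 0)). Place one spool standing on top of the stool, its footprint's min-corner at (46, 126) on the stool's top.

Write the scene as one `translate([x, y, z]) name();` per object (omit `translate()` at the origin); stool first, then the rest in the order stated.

stool();
translate([46, 126, 381]) spool();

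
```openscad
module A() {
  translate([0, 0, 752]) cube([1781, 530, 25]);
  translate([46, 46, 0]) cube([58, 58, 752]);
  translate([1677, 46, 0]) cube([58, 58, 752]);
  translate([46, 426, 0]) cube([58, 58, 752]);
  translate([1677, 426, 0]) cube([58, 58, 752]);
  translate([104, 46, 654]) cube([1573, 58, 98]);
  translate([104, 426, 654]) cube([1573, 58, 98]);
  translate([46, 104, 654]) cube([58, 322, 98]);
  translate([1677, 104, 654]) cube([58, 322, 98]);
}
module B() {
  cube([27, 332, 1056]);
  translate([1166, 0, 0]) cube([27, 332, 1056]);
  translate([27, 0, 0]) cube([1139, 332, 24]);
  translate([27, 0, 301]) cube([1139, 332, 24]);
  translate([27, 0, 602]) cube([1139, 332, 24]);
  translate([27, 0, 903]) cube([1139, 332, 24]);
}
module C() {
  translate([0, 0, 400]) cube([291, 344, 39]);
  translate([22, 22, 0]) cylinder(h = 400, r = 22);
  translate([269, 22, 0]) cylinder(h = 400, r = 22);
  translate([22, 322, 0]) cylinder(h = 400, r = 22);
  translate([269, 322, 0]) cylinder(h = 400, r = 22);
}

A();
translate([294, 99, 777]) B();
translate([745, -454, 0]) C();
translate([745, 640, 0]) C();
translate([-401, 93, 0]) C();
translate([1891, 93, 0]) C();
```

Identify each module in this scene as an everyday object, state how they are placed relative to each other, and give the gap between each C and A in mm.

A is a table. B is a bookshelf. C is a stool. The bookshelf is on top of the table, centred. Four stools sit around the table at the −y, +y, −x, +x sides. The gap between each stool and the table is 110 mm.

Each stool's nearest face is 110 mm from the table's bounding box.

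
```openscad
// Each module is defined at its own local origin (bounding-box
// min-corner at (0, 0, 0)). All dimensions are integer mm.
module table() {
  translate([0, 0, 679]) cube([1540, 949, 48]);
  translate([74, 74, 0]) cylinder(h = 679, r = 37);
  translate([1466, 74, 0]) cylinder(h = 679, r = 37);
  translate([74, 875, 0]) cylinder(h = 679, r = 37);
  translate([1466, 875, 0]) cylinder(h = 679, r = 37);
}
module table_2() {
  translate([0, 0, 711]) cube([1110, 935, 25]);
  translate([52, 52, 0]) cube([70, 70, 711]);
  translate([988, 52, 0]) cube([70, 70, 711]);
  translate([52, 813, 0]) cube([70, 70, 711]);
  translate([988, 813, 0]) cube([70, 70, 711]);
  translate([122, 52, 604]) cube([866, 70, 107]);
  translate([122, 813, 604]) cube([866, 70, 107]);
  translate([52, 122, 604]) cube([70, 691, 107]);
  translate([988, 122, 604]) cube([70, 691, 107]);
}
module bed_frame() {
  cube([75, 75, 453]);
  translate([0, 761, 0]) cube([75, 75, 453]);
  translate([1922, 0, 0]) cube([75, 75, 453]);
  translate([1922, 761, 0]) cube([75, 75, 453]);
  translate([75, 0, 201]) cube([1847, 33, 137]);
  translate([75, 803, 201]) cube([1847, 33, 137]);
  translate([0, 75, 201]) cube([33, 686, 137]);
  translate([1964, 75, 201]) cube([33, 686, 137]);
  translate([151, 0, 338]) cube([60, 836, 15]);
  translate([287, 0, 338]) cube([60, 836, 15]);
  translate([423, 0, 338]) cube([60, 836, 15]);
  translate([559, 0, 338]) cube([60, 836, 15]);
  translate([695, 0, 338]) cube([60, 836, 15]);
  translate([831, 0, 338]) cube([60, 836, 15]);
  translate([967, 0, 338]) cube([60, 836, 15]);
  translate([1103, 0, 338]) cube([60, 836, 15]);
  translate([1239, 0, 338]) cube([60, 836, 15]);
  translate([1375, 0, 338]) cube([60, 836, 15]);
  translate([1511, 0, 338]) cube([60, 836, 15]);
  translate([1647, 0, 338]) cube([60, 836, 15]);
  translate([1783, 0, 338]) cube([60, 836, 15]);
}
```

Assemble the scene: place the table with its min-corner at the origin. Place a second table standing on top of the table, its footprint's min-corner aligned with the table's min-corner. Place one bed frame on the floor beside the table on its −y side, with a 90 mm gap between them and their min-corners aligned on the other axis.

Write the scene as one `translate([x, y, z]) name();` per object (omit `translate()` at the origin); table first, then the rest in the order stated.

table();
translate([0, 0, 727]) table_2();
translate([0, -926, 0]) bed_frame();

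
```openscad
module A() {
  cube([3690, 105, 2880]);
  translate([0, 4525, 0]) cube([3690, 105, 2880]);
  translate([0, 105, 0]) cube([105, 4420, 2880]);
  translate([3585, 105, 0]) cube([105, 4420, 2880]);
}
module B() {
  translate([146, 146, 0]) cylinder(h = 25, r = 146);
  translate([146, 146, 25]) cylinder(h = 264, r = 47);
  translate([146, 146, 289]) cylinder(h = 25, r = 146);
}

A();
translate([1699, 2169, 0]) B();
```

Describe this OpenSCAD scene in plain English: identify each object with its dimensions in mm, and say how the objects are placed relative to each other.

A is the wall frame of a small rectangular building: four walls, each 2880 mm tall and 105 mm thick, enclosing a footprint 3690 mm (x) by 4630 mm (y) outside-to-outside, with no floor or roof. The front and back walls (the −y and +y sides) span the full width; the two side walls fit between them.

B is a spool: two coaxial disc flanges of radius 146 mm and thickness 25 mm, joined by a core cylinder of radius 47 mm and height 264 mm. The lower flange rests on z = 0 and the three cylinders share a vertical axis.

The spool sits inside the house frame, centred.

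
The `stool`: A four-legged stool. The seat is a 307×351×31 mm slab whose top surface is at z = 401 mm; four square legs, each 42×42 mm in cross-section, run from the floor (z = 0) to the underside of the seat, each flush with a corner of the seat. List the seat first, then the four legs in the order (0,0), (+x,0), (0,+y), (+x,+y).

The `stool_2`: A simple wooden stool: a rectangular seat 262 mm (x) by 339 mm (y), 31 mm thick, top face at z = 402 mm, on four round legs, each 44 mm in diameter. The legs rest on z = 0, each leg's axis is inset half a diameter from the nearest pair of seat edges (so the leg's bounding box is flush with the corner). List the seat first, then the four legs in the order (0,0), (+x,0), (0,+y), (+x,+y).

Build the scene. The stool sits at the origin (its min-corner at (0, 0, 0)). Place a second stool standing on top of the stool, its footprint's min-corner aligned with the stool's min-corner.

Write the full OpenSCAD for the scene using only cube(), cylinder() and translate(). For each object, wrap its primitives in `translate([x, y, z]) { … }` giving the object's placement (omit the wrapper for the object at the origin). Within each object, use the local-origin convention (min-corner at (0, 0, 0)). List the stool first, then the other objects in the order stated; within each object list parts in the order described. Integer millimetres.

translate([0, 0, 370]) cube([307, 351, 31]);
cube([42, 42, 370]);
translate([265, 0, 0]) cube([42, 42, 370]);
translate([0, 309, 0]) cube([42, 42, 370]);
translate([265, 309, 0]) cube([42, 42, 370]);
translate([0, 0, 401]) {
  translate([0, 0, 371]) cube([262, 339, 31]);
  translate([22, 22, 0]) cylinder(h = 371, r = 22);
  translate([240, 22, 0]) cylinder(h = 371, r = 22);
  translate([22, 317, 0]) cylinder(h = 371, r = 22);
  translate([240, 317, 0]) cylinder(h = 371, r = 22);
}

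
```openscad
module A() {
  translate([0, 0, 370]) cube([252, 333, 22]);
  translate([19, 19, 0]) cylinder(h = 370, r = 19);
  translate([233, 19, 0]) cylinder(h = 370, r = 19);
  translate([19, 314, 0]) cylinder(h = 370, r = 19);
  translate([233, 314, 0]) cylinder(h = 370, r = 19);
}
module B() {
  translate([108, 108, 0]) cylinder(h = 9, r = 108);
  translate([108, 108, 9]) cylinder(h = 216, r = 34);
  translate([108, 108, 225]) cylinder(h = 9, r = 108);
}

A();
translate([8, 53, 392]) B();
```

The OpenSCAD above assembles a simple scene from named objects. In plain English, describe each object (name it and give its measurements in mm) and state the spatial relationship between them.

A is a simple wooden stool: a rectangular seat 252 mm (x) by 333 mm (y), 22 mm thick, top face at z = 392 mm, on four round legs, each 38 mm in diameter. The legs rest on z = 0, each leg's axis is inset half a diameter from the nearest pair of seat edges (so the leg's bounding box is flush with the corner).

B is a spool: two coaxial disc flanges of radius 108 mm and thickness 9 mm, joined by a core cylinder of radius 34 mm and height 216 mm. The lower flange rests on z = 0 and the three cylinders share a vertical axis.

The spool is on top of the stool.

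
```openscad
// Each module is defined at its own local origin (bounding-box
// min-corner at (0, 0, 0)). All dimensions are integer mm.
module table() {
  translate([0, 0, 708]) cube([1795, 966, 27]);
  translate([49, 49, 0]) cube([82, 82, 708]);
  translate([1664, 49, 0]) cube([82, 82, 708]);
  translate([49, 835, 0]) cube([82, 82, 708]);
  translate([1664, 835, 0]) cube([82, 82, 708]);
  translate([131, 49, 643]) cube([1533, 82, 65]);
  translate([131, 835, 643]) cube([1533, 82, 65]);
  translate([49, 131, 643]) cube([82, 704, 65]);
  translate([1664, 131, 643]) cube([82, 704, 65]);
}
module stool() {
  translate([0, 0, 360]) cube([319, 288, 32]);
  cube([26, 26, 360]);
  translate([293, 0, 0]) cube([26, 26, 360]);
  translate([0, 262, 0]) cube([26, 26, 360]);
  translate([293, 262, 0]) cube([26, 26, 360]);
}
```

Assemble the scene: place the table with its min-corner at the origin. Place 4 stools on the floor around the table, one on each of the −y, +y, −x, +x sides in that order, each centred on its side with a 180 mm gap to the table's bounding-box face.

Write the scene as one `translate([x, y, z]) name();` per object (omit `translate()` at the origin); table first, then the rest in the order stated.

table();
translate([738, -468, 0]) stool();
translate([738, 1146, 0]) stool();
translate([-499, 339, 0]) stool();
translate([1975, 339, 0]) stool();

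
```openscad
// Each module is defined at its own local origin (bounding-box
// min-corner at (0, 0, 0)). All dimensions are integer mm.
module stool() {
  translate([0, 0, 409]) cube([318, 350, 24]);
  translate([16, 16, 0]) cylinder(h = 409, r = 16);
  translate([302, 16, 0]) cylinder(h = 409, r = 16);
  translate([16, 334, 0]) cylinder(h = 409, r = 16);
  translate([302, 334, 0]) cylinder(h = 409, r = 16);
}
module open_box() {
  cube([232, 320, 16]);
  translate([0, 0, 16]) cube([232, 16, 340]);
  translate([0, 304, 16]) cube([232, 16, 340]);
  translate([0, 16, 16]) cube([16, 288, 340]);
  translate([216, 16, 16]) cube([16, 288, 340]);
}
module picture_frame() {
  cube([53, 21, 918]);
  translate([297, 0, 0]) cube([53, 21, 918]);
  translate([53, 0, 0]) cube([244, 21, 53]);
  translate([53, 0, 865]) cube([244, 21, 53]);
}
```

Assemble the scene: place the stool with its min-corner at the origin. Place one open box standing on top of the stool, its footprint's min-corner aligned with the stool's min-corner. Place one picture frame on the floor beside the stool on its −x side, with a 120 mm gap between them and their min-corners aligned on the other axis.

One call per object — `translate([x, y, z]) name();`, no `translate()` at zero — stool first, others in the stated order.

stool();
translate([0, 0, 433]) open_box();
translate([-470, 0, 0]) picture_frame();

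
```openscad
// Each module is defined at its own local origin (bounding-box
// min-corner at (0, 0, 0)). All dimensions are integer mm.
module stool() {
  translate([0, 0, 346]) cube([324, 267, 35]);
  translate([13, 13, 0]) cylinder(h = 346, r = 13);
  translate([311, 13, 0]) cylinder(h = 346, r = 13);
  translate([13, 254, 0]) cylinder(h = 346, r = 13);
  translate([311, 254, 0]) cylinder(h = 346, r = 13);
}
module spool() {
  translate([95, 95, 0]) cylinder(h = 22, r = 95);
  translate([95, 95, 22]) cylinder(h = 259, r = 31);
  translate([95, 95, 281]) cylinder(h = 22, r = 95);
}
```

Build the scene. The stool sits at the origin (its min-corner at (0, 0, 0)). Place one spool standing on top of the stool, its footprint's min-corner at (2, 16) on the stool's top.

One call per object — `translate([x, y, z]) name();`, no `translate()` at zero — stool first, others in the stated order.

stool();
translate([2, 16, 381]) spool();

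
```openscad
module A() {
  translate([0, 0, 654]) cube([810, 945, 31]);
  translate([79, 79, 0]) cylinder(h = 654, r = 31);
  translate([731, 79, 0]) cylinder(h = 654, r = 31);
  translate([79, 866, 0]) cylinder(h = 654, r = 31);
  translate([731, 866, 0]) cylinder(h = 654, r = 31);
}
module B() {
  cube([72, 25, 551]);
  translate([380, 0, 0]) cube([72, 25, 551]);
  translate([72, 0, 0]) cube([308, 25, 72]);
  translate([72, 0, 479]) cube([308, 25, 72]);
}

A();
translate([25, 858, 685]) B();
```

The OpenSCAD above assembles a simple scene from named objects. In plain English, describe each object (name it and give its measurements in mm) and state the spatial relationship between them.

A is a table with a 810×945 mm rectangular top, 31 mm thick, top surface at z = 685 mm, supported by four round legs of 62 mm diameter, each leg's bounding box inset 48 mm from the nearest pair of top edges, running from the floor.

B is a picture frame with a 308×407 mm rectangular opening (x by z) and a uniform 72 mm border on every side. Frame depth is 25 mm along y. It is built from two vertical stiles running the full outside height and two horizontal rails spanning the gap between the stiles.

The picture frame is on top of the table.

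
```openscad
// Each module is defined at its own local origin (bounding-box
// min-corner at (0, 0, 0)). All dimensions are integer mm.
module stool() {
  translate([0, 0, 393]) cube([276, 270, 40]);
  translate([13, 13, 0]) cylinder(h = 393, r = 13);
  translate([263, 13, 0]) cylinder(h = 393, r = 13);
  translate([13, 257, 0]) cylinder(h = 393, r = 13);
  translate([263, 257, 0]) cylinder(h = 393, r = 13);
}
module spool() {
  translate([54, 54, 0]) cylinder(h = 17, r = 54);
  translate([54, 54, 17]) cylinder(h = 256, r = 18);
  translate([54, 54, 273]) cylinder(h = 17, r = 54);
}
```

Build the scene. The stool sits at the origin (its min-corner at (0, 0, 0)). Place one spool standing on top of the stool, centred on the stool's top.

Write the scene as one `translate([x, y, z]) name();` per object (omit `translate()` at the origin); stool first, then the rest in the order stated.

stool();
translate([84, 81, 433]) spool();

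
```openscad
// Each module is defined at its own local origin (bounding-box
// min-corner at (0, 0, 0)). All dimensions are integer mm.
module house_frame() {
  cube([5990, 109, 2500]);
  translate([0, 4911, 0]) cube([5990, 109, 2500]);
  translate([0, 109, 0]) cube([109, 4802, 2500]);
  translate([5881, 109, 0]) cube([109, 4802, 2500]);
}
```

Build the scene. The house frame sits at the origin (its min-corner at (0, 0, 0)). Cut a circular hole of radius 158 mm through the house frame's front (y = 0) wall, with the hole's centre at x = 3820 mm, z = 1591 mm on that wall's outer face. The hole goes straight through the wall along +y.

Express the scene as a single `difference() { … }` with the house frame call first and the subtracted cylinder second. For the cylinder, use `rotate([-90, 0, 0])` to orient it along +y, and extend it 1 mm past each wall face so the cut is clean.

difference() {
  house_frame();
  translate([3820, -1, 1591]) rotate([-90, 0, 0]) cylinder(h = 111, r = 158);
}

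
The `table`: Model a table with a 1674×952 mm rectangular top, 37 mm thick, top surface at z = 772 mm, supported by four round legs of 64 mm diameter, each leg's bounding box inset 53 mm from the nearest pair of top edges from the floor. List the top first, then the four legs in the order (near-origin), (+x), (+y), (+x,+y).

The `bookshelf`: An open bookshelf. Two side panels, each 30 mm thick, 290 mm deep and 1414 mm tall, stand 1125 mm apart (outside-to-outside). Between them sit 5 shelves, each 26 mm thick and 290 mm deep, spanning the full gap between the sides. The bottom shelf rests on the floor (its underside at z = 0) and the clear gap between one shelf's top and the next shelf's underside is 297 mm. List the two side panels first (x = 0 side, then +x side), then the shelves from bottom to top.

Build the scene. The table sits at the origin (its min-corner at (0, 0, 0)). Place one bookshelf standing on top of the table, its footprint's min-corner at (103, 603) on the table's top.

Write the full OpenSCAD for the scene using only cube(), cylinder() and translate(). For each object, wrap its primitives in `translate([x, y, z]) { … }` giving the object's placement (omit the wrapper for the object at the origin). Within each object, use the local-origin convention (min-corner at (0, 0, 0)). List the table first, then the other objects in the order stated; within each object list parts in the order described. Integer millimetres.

translate([0, 0, 735]) cube([1674, 952, 37]);
translate([85, 85, 0]) cylinder(h = 735, r = 32);
translate([1589, 85, 0]) cylinder(h = 735, r = 32);
translate([85, 867, 0]) cylinder(h = 735, r = 32);
translate([1589, 867, 0]) cylinder(h = 735, r = 32);
translate([103, 603, 772]) {
  cube([30, 290, 1414]);
  translate([1095, 0, 0]) cube([30, 290, 1414]);
  translate([30, 0, 0]) cube([1065, 290, 26]);
  translate([30, 0, 323]) cube([1065, 290, 26]);
  translate([30, 0, 646]) cube([1065, 290, 26]);
  translate([30, 0, 969]) cube([1065, 290, 26]);
  translate([30, 0, 1292]) cube([1065, 290, 26]);
}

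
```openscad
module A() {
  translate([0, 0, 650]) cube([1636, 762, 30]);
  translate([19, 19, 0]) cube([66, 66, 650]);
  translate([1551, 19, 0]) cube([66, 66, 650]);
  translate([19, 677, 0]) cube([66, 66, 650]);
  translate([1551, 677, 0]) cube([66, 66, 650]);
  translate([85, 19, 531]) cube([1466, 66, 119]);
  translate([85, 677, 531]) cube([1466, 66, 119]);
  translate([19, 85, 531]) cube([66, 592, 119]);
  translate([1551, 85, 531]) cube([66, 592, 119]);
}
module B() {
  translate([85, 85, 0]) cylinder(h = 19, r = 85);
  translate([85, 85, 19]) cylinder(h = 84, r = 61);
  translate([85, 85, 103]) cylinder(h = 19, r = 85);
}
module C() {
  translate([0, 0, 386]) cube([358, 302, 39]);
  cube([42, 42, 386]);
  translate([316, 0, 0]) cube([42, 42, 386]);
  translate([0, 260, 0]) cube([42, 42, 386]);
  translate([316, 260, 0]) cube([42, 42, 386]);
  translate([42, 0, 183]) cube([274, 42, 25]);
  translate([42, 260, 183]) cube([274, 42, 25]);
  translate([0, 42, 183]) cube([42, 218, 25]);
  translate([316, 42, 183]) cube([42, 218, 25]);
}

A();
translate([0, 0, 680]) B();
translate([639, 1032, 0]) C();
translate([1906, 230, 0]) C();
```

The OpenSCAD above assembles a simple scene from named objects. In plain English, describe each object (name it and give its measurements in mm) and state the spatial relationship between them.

A is a rectangular dining table. The top is 1636×762×30 mm with its upper surface at z = 680 mm. It stands on four 66×66 mm square legs, each inset 19 mm from the nearest pair of top edges, running from the floor to the underside of the top. Four apron rails, 66 mm thick and 119 mm tall, run between adjacent legs with their top edges flush with the underside of the top and their outer faces flush with the legs' outer faces.

B is a spool: two coaxial disc flanges of radius 85 mm and thickness 19 mm, joined by a core cylinder of radius 61 mm and height 84 mm. The lower flange rests on z = 0 and the three cylinders share a vertical axis.

C is a four-legged stool. The seat is 358×302 mm, 39 mm thick, top at z = 425 mm. It stands on four square legs, each 42×42 mm in cross-section, from z = 0 to the seat underside, each flush with a corner of the seat. Four stretchers, 42 mm wide and 25 mm tall, connect adjacent legs with their undersides at z = 183 mm, each running between the inner faces of the legs it joins and aligned with the legs' outer faces on the other axis.

The spool is on top of the table. Two stools sit around the table at the +y, +x sides.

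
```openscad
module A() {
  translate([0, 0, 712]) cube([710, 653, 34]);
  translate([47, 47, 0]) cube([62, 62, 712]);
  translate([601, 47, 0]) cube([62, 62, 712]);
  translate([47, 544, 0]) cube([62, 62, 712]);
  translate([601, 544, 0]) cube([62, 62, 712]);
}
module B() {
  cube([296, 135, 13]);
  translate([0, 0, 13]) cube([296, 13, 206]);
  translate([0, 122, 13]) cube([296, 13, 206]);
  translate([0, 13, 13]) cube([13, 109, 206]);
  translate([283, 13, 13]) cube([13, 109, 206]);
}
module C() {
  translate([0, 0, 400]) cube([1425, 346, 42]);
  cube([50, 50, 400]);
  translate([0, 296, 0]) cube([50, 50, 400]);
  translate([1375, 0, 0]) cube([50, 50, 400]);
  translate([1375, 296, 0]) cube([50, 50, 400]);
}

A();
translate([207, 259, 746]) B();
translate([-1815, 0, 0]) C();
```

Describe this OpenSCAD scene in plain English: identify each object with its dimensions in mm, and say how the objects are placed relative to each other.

A is a rectangular dining table. The top is 710×653×34 mm with its upper surface at z = 746 mm. It stands on four 62×62 mm square legs, each inset 47 mm from the nearest pair of top edges, running from the floor to the underside of the top.

B is an open-topped rectangular box: outside dimensions 296×135×219 mm, with a uniform wall and base thickness of 13 mm. The base is a full 296×135 slab on the floor; four walls sit on top of the base. The front and back walls (the −y and +y sides) span the full width; the two side walls fit between them.

C is a long wooden bench with a 1425 mm (x) × 346 mm (y) seat, 42 mm thick, its top surface 442 mm above the floor. Four 50 mm square legs at the seat corners, flush with the edges, run from z = 0 to the seat underside.

The open box is on top of the table, centred. The bench is on the floor beside the table on its −x side.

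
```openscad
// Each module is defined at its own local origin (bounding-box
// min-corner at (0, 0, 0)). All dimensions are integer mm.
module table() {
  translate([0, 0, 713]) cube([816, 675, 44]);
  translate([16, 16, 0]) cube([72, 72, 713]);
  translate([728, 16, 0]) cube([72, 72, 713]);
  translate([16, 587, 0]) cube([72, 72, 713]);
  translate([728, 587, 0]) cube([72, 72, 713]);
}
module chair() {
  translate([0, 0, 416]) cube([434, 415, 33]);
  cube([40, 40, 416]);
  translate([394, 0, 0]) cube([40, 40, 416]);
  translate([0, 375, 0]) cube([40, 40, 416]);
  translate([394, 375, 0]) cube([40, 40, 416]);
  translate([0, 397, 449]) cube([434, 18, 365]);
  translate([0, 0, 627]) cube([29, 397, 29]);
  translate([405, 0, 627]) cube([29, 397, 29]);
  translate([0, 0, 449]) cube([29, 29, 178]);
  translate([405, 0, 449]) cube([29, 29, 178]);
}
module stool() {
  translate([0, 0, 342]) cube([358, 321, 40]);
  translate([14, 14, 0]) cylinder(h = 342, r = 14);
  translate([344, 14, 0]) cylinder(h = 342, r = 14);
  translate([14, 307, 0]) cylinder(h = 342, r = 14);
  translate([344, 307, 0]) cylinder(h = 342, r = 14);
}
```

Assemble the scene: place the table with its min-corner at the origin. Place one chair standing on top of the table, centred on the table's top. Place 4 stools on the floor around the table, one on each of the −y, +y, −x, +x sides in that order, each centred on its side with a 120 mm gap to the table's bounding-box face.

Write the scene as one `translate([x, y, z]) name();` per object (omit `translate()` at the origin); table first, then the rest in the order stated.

table();
translate([191, 130, 757]) chair();
translate([229, -441, 0]) stool();
translate([229, 795, 0]) stool();
translate([-478, 177, 0]) stool();
translate([936, 177, 0]) stool();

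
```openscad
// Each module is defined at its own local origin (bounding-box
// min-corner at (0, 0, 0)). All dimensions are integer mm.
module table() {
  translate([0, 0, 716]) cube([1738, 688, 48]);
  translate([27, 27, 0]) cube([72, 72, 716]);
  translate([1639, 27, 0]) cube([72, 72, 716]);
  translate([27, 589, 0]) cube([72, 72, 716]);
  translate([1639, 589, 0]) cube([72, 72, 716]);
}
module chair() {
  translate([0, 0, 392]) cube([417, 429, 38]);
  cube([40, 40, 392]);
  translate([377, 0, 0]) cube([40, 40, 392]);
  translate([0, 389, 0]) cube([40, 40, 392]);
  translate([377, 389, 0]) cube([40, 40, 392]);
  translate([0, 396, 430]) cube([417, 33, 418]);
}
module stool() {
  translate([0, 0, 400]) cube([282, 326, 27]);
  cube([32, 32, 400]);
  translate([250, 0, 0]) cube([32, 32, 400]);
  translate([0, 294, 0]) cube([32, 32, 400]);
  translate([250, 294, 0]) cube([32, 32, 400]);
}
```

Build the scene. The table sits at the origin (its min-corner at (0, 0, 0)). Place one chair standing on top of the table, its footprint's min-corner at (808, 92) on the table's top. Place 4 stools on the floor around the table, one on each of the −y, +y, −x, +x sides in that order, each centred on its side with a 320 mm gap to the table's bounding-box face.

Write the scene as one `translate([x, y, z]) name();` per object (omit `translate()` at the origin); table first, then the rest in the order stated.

table();
translate([808, 92, 764]) chair();
translate([728, -646, 0]) stool();
translate([728, 1008, 0]) stool();
translate([-602, 181, 0]) stool();
translate([2058, 181, 0]) stool();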